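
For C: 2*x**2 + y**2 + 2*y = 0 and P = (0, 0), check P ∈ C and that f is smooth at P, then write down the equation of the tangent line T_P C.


Tangent line at P: 2*y = 0.

Step 1: f(0, 0) = 0, so P lies on C.
Step 2: partial derivatives
  f_x(x, y) = 4*x, f_y(x, y) = 2*y + 2.
  f_x(P) = 0, f_y(P) = 2 (gradient nonzero, so P is smooth).
Step 3: tangent line at P: 0·(x − 0) + 2·(y − 0) = 0.
Expanding: 2*y = 0.


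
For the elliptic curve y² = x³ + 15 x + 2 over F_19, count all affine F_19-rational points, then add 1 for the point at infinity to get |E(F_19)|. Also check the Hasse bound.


Affine points = {(3, 6), (3, 13), (6, 2), (6, 17), (8, 8), (8, 11), (9, 7), (9, 12), (11, 4), (11, 15), (13, 0), (14, 7), (14, 12), (15, 7), (15, 12), (16, 5), (16, 14), (18, 9), (18, 10)}; affine count = 19; |E(F_19)| = 20.

Discriminant check: Δ ∝ 4a³ + 27b² = 4·15³ + 27·2² = 4·3375 + 27·4 ≡ 4 (mod 19). Nonzero ⇒ E is nonsingular.
For each x ∈ F_19, compute rhs = x³ + 15·x + 2 mod 19, then count y ∈ F_19 with y² ≡ rhs.
  x = 0: rhs = 2, matching y values: none (0 points).
  x = 1: rhs = 18, matching y values: none (0 points).
  x = 2: rhs = 2, matching y values: none (0 points).
  x = 3: rhs = 17, matching y values: 6, 13 (2 points).
  x = 4: rhs = 12, matching y values: none (0 points).
  x = 5: rhs = 12, matching y values: none (0 points).
  x = 6: rhs = 4, matching y values: 2, 17 (2 points).
  x = 7: rhs = 13, matching y values: none (0 points).
  x = 8: rhs = 7, matching y values: 8, 11 (2 points).
  x = 9: rhs = 11, matching y values: 7, 12 (2 points).
  x = 10: rhs = 12, matching y values: none (0 points).
  x = 11: rhs = 16, matching y values: 4, 15 (2 points).
  x = 12: rhs = 10, matching y values: none (0 points).
  x = 13: rhs = 0, matching y values: 0 (1 points).
  x = 14: rhs = 11, matching y values: 7, 12 (2 points).
  x = 15: rhs = 11, matching y values: 7, 12 (2 points).
  x = 16: rhs = 6, matching y values: 5, 14 (2 points).
  x = 17: rhs = 2, matching y values: none (0 points).
  x = 18: rhs = 5, matching y values: 9, 10 (2 points).
Total affine count: 19.
Full point count |E(F_19)| = 19 + 1 = 20.
Hasse bound: |20 − (19+1)| = |0| = 0 ≤ 2√19 ≈ 8.7178 ✓.


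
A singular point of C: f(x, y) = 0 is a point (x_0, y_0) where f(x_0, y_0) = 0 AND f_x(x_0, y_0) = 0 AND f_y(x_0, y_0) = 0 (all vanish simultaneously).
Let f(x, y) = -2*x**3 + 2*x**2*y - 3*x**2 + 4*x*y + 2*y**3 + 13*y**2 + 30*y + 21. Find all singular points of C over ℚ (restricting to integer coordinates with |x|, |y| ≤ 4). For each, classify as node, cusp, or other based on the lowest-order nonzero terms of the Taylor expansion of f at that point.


Singular points: {(-1, -2)}; classification: node.

Compute partial derivatives:
  f_x = -6*x**2 + 4*x*y - 6*x + 4*y.
  f_y = 2*x**2 + 4*x + 6*y**2 + 26*y + 30.
Scan x_0 ∈ {−4, ..., 4}. For each x_0, f_y(x_0, y) is a polynomial in y; find its integer roots y ∈ {−4, ..., 4}, then test f_x and f at those candidates.
  x = -4: f_y(-4, y) = 6*y**2 + 26*y + 46; no integer root y with |y| ≤ 4.
  x = -3: f_y(-3, y) = 6*y**2 + 26*y + 36; no integer root y with |y| ≤ 4.
  x = -2: f_y(-2, y) = 6*y**2 + 26*y + 30; no integer root y with |y| ≤ 4.
  x = -1: f_y(-1, y) = 6*y**2 + 26*y + 28; vanishes at y ∈ {-2}. (-1, -2): f_x = 0, f = 0 — SINGULAR.
  x = 0: f_y(0, y) = 6*y**2 + 26*y + 30; no integer root y with |y| ≤ 4.
  x = 1: f_y(1, y) = 6*y**2 + 26*y + 36; no integer root y with |y| ≤ 4.
  x = 2: f_y(2, y) = 6*y**2 + 26*y + 46; no integer root y with |y| ≤ 4.
  x = 3: f_y(3, y) = 6*y**2 + 26*y + 60; no integer root y with |y| ≤ 4.
  x = 4: f_y(4, y) = 6*y**2 + 26*y + 78; no integer root y with |y| ≤ 4.
Only singular point on the grid: (-1, -2).
Classify: substitute x = -1 + u, y = -2 + v and expand: f = -2*u**3 + 2*u**2*v - u**2 + 2*v**3 + v**2.
No constant or linear terms (consistent with a singular point). Quadratic part: -u**2 + v**2. Cubic part: -2*u**3 + 2*u**2*v + 2*v**3.
The quadratic part v**2 - u**2 = (v − u)(v + u) splits into two distinct linear factors, so there are two distinct tangent lines y − -2 = ±(x − -1) — this is a node (ordinary double point).
Classification: node.


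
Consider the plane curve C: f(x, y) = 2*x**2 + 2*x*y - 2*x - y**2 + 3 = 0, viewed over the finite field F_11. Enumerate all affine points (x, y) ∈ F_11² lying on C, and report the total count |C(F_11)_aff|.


Affine F_11-points: {(0, 5), (0, 6), (1, 3), (1, 10), (2, 2), (6, 6), (7, 5), (7, 9), (8, 2), (8, 3)}; count = 10.

For each of the 121 pairs (x, y) ∈ F_11², evaluate f(x, y) mod 11. Record the zeros.
  x = 0: [0↦3, 1↦2, 2↦10, 3↦5, 4↦9, 5↦0, 6↦0, 7↦9, 8↦5, 9↦10, 10↦2]  zeros at y ∈ {5, 6}
  x = 1: [0↦3, 1↦4, 2↦3, 3↦0, 4↦6, 5↦10, 6↦1, 7↦1, 8↦10, 9↦6, 10↦0]  zeros at y ∈ {3, 10}
  x = 2: [0↦7, 1↦10, 2↦0, 3↦10, 4↦7, 5↦2, 6↦6, 7↦8, 8↦8, 9↦6, 10↦2]  zeros at y ∈ {2}
  x = 3: [0↦4, 1↦9, 2↦1, 3↦2, 4↦1, 5↦9, 6↦4, 7↦8, 8↦10, 9↦10, 10↦8]  zeros at y ∈ ∅
  x = 4: [0↦5, 1↦1, 2↦6, 3↦9, 4↦10, 5↦9, 6↦6, 7↦1, 8↦5, 9↦7, 10↦7]  zeros at y ∈ ∅
  x = 5: [0↦10, 1↦8, 2↦4, 3↦9, 4↦1, 5↦2, 6↦1, 7↦9, 8↦4, 9↦8, 10↦10]  zeros at y ∈ ∅
  x = 6: [0↦8, 1↦8, 2↦6, 3↦2, 4↦7, 5↦10, 6↦0, 7↦10, 8↦7, 9↦2, 10↦6]  zeros at y ∈ {6}
  x = 7: [0↦10, 1↦1, 2↦1, 3↦10, 4↦6, 5↦0, 6↦3, 7↦4, 8↦3, 9↦0, 10↦6]  zeros at y ∈ {5, 9}
  x = 8: [0↦5, 1↦9, 2↦0, 3↦0, 4↦9, 5↦5, 6↦10, 7↦2, 8↦3, 9↦2, 10↦10]  zeros at y ∈ {2, 3}
  x = 9: [0↦4, 1↦10, 2↦3, 3↦5, 4↦5, 5↦3, 6↦10, 7↦4, 8↦7, 9↦8, 10↦7]  zeros at y ∈ ∅
  x = 10: [0↦7, 1↦4, 2↦10, 3↦3, 4↦5, 5↦5, 6↦3, 7↦10, 8↦4, 9↦7, 10↦8]  zeros at y ∈ ∅
Collecting zeros: affine points = {(0, 5), (0, 6), (1, 3), (1, 10), (2, 2), (6, 6), (7, 5), (7, 9), (8, 2), (8, 3)}.
Total count |C(F_11)_aff| = 10.


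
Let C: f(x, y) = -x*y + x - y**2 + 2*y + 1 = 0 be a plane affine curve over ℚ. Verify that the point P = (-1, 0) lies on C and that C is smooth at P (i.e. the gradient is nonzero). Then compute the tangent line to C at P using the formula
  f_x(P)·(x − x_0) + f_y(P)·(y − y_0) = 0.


Tangent line at P: x + 3*y + 1 = 0.

Step 1: f(-1, 0) = 0, so P lies on C.
Step 2: partial derivatives
  f_x(x, y) = 1 - y, f_y(x, y) = -x - 2*y + 2.
  f_x(P) = 1, f_y(P) = 3 (gradient nonzero, so P is smooth).
Step 3: tangent line at P: 1·(x − -1) + 3·(y − 0) = 0.
Expanding: x + 3*y + 1 = 0.


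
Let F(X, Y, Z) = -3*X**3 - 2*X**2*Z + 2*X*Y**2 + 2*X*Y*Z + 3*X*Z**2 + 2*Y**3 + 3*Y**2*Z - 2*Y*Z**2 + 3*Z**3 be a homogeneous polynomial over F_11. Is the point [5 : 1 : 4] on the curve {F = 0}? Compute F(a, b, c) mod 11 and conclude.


F(5,1,4) ≡ 10 (mod 11); P is NOT on the curve.

Evaluate F(5, 1, 4) term-by-term (mod 11).
  -3*X**3 ↦ -3·125·1·1 = -375
  -2*X**2*Z ↦ -2·25·1·4 = -200
  2*X*Y**2 ↦ 2·5·1·1 = 10
  2*X*Y*Z ↦ 2·5·1·4 = 40
  3*X*Z**2 ↦ 3·5·1·16 = 240
  2*Y**3 ↦ 2·1·1·1 = 2
  3*Y**2*Z ↦ 3·1·1·4 = 12
  -2*Y*Z**2 ↦ -2·1·1·16 = -32
  3*Z**3 ↦ 3·1·1·64 = 192
Sum: F(5, 1, 4) = (-375) + (-200) + (10) + (40) + (240) + (2) + (12) + (-32) + (192) = -111.
Reducing mod 11: -111 ≡ 10 (mod 11).
Since F(a, b, c) ≡ 10 ≠ 0 (mod 11), P does NOT lie on the curve.


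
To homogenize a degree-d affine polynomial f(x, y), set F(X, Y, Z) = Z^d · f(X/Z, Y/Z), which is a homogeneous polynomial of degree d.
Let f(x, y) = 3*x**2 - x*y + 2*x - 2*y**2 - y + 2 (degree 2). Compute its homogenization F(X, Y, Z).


F(X, Y, Z) = 3*X**2 - X*Y + 2*X*Z - 2*Y**2 - Y*Z + 2*Z**2

deg(f) = 2.
Substitute x = X/Z, y = Y/Z into f, then multiply by Z^2.
  monomial 3·x^2·y^0 ↦ 3·X^2·Y^0·Z^0.
  monomial -1·x^1·y^1 ↦ -1·X^1·Y^1·Z^0.
  monomial 2·x^1·y^0 ↦ 2·X^1·Y^0·Z^1.
  monomial -2·x^0·y^2 ↦ -2·X^0·Y^2·Z^0.
  monomial -1·x^0·y^1 ↦ -1·X^0·Y^1·Z^1.
  monomial 2·x^0·y^0 ↦ 2·X^0·Y^0·Z^2.
Collecting: F(X, Y, Z) = 3*X**2 - X*Y + 2*X*Z - 2*Y**2 - Y*Z + 2*Z**2.


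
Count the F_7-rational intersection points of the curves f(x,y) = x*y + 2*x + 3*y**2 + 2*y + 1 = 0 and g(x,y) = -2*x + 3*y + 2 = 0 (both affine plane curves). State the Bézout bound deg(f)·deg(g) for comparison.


Common zeros: ∅; count = 0; Bézout bound = 2.

deg(f) = 2, deg(g) = 1, so Bézout bound = 2.
Scan x ∈ F_7. For each x, list the y ∈ F_7 with f(x, y) ≡ 0 and those with g(x, y) ≡ 0 (mod 7); the common zeros in that column are the intersection.
  x = 0: f ≡ 0 at y ∈ ∅; g ≡ 0 at y ∈ {4}; common: ∅.
  x = 1: f ≡ 0 at y ∈ {2, 4}; g ≡ 0 at y ∈ {0}; common: ∅.
  x = 2: f ≡ 0 at y ∈ ∅; g ≡ 0 at y ∈ {3}; common: ∅.
  x = 3: f ≡ 0 at y ∈ {0, 3}; g ≡ 0 at y ∈ {6}; common: ∅.
  x = 4: f ≡ 0 at y ∈ ∅; g ≡ 0 at y ∈ {2}; common: ∅.
  x = 5: f ≡ 0 at y ∈ {1, 6}; g ≡ 0 at y ∈ {5}; common: ∅.
  x = 6: f ≡ 0 at y ∈ ∅; g ≡ 0 at y ∈ {1}; common: ∅.
Collecting: common zeros = ∅, so the count is 0.
Comparison with the Bézout bound: 0 ≤ 2 = deg(f)·deg(g), as expected for curves with no common component (the affine F_7-count falls short of the bound because intersections may lie at infinity, over extension fields, or carry multiplicity).


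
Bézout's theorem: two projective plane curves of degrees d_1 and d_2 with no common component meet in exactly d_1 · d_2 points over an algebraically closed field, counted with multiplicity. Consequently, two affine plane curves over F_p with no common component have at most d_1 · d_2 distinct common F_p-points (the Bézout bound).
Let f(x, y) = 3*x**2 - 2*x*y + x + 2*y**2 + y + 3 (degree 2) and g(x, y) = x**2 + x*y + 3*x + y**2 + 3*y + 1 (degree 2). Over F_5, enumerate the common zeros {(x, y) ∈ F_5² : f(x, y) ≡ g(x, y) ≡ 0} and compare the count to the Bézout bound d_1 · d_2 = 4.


Common zeros: ∅; count = 0; Bézout bound = 4.

deg(f) = 2, deg(g) = 2, so Bézout bound = 4.
Scan x ∈ F_5. For each x, list the y ∈ F_5 with f(x, y) ≡ 0 and those with g(x, y) ≡ 0 (mod 5); the common zeros in that column are the intersection.
  x = 0: f ≡ 0 at y ∈ ∅; g ≡ 0 at y ∈ {1}; common: ∅.
  x = 1: f ≡ 0 at y ∈ {4}; g ≡ 0 at y ∈ {0, 1}; common: ∅.
  x = 2: f ≡ 0 at y ∈ ∅; g ≡ 0 at y ∈ {2, 3}; common: ∅.
  x = 3: f ≡ 0 at y ∈ {1, 4}; g ≡ 0 at y ∈ {2}; common: ∅.
  x = 4: f ≡ 0 at y ∈ {0, 1}; g ≡ 0 at y ∈ ∅; common: ∅.
Collecting: common zeros = ∅, so the count is 0.
Comparison with the Bézout bound: 0 ≤ 4 = deg(f)·deg(g), as expected for curves with no common component (the affine F_5-count falls short of the bound because intersections may lie at infinity, over extension fields, or carry multiplicity).


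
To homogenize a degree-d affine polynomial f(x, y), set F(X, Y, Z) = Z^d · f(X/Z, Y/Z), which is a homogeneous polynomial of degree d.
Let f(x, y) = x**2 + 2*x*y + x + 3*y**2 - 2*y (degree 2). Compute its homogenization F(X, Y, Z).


F(X, Y, Z) = X**2 + 2*X*Y + X*Z + 3*Y**2 - 2*Y*Z

deg(f) = 2.
Substitute x = X/Z, y = Y/Z into f, then multiply by Z^2.
  monomial 1·x^2·y^0 ↦ 1·X^2·Y^0·Z^0.
  monomial 2·x^1·y^1 ↦ 2·X^1·Y^1·Z^0.
  monomial 1·x^1·y^0 ↦ 1·X^1·Y^0·Z^1.
  monomial 3·x^0·y^2 ↦ 3·X^0·Y^2·Z^0.
  monomial -2·x^0·y^1 ↦ -2·X^0·Y^1·Z^1.
Collecting: F(X, Y, Z) = X**2 + 2*X*Y + X*Z + 3*Y**2 - 2*Y*Z.


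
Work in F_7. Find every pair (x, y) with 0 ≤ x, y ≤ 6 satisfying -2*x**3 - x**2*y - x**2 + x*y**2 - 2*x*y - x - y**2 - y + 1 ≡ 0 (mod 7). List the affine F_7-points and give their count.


Affine F_7-points: {(1, 1), (2, 0), (2, 2), (4, 0), (4, 6)}; count = 5.

For each of the 49 pairs (x, y) ∈ F_7², evaluate f(x, y) mod 7. Record the zeros.
  x = 0: [0↦1, 1↦6, 2↦2, 3↦3, 4↦2, 5↦6, 6↦1]  zeros at y ∈ ∅
  x = 1: [0↦4, 1↦0, 2↦3, 3↦6, 4↦2, 5↦5, 6↦1]  zeros at y ∈ {1}
  x = 2: [0↦0, 1↦6, 2↦0, 3↦3, 4↦1, 5↦1, 6↦3]  zeros at y ∈ {0, 2}
  x = 3: [0↦5, 1↦5, 2↦2, 3↦3, 4↦1, 5↦3, 6↦2]  zeros at y ∈ ∅
  x = 4: [0↦0, 1↦6, 2↦4, 3↦1, 4↦4, 5↦6, 6↦0]  zeros at y ∈ {0, 6}
  x = 5: [0↦1, 1↦4, 2↦1, 3↦6, 4↦5, 5↦5, 6↦6]  zeros at y ∈ ∅
  x = 6: [0↦3, 1↦1, 2↦2, 3↦6, 4↦6, 5↦2, 6↦1]  zeros at y ∈ ∅
Collecting zeros: affine points = {(1, 1), (2, 0), (2, 2), (4, 0), (4, 6)}.
Total count |C(F_7)_aff| = 5.


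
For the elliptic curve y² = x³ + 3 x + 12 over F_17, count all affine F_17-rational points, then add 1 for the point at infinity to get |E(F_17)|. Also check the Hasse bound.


Affine points = {(1, 4), (1, 13), (2, 3), (2, 14), (5, 4), (5, 13), (6, 5), (6, 12), (7, 6), (7, 11), (8, 2), (8, 15), (11, 4), (11, 13), (12, 5), (12, 12), (13, 2), (13, 15), (15, 7), (15, 10), (16, 5), (16, 12)}; affine count = 22; |E(F_17)| = 23.

Discriminant check: Δ ∝ 4a³ + 27b² = 4·3³ + 27·12² = 4·27 + 27·144 ≡ 1 (mod 17). Nonzero ⇒ E is nonsingular.
For each x ∈ F_17, compute rhs = x³ + 3·x + 12 mod 17, then count y ∈ F_17 with y² ≡ rhs.
  x = 0: rhs = 12, matching y values: none (0 points).
  x = 1: rhs = 16, matching y values: 4, 13 (2 points).
  x = 2: rhs = 9, matching y values: 3, 14 (2 points).
  x = 3: rhs = 14, matching y values: none (0 points).
  x = 4: rhs = 3, matching y values: none (0 points).
  x = 5: rhs = 16, matching y values: 4, 13 (2 points).
  x = 6: rhs = 8, matching y values: 5, 12 (2 points).
  x = 7: rhs = 2, matching y values: 6, 11 (2 points).
  x = 8: rhs = 4, matching y values: 2, 15 (2 points).
  x = 9: rhs = 3, matching y values: none (0 points).
  x = 10: rhs = 5, matching y values: none (0 points).
  x = 11: rhs = 16, matching y values: 4, 13 (2 points).
  x = 12: rhs = 8, matching y values: 5, 12 (2 points).
  x = 13: rhs = 4, matching y values: 2, 15 (2 points).
  x = 14: rhs = 10, matching y values: none (0 points).
  x = 15: rhs = 15, matching y values: 7, 10 (2 points).
  x = 16: rhs = 8, matching y values: 5, 12 (2 points).
Total affine count: 22.
Full point count |E(F_17)| = 22 + 1 = 23.
Hasse bound: |23 − (17+1)| = |5| = 5 ≤ 2√17 ≈ 8.2462 ✓.


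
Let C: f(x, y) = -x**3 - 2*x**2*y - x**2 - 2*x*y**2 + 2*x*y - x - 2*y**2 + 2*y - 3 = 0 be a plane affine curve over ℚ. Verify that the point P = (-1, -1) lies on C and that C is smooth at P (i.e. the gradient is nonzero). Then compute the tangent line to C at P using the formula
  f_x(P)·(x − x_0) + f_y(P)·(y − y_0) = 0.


Tangent line at P: -10*x - 2*y - 12 = 0.

Step 1: f(-1, -1) = 0, so P lies on C.
Step 2: partial derivatives
  f_x(x, y) = -3*x**2 - 4*x*y - 2*x - 2*y**2 + 2*y - 1, f_y(x, y) = -2*x**2 - 4*x*y + 2*x - 4*y + 2.
  f_x(P) = -10, f_y(P) = -2 (gradient nonzero, so P is smooth).
Step 3: tangent line at P: -10·(x − -1) + -2·(y − -1) = 0.
Expanding: -10*x - 2*y - 12 = 0.


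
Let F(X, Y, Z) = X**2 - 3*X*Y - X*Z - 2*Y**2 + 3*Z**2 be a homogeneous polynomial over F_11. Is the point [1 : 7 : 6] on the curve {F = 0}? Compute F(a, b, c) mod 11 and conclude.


F(1,7,6) ≡ 6 (mod 11); P is NOT on the curve.

Evaluate F(1, 7, 6) term-by-term (mod 11).
  X**2 ↦ 1·1·1·1 = 1
  -3*X*Y ↦ -3·1·7·1 = -21
  -X*Z ↦ -1·1·1·6 = -6
  -2*Y**2 ↦ -2·1·49·1 = -98
  3*Z**2 ↦ 3·1·1·36 = 108
Sum: F(1, 7, 6) = (1) + (-21) + (-6) + (-98) + (108) = -16.
Reducing mod 11: -16 ≡ 6 (mod 11).
Since F(a, b, c) ≡ 6 ≠ 0 (mod 11), P does NOT lie on the curve.


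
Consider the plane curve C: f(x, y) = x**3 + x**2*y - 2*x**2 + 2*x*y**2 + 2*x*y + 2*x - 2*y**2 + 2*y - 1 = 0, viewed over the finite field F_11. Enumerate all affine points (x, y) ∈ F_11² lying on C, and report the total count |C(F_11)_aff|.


Affine F_11-points: {(1, 0), (4, 5), (4, 9), (5, 6), (5, 10), (7, 3), (7, 9), (8, 1), (10, 4), (10, 10)}; count = 10.

For each of the 121 pairs (x, y) ∈ F_11², evaluate f(x, y) mod 11. Record the zeros.
  x = 0: [0↦10, 1↦10, 2↦6, 3↦9, 4↦8, 5↦3, 6↦5, 7↦3, 8↦8, 9↦9, 10↦6]  zeros at y ∈ ∅
  x = 1: [0↦0, 1↦5, 2↦10, 3↦4, 4↦9, 5↦3, 6↦8, 7↦2, 8↦7, 9↦1, 10↦6]  zeros at y ∈ {0}
  x = 2: [0↦3, 1↦4, 2↦9, 3↦7, 4↦9, 5↦4, 6↦3, 7↦6, 8↦2, 9↦2, 10↦6]  zeros at y ∈ ∅
  x = 3: [0↦3, 1↦2, 2↦9, 3↦2, 4↦3, 5↦1, 6↦7, 7↦10, 8↦10, 9↦7, 10↦1]  zeros at y ∈ ∅
  x = 4: [0↦6, 1↦5, 2↦5, 3↦6, 4↦8, 5↦0, 6↦4, 7↦9, 8↦4, 9↦0, 10↦8]  zeros at y ∈ {5, 9}
  x = 5: [0↦7, 1↦8, 2↦3, 3↦3, 4↦8, 5↦7, 6↦0, 7↦9, 8↦1, 9↦9, 10↦0]  zeros at y ∈ {6, 10}
  x = 6: [0↦1, 1↦6, 2↦9, 3↦10, 4↦9, 5↦6, 6↦1, 7↦5, 8↦7, 9↦7, 10↦5]  zeros at y ∈ ∅
  x = 7: [0↦5, 1↦5, 2↦7, 3↦0, 4↦6, 5↦3, 6↦2, 7↦3, 8↦6, 9↦0, 10↦7]  zeros at y ∈ {3, 9}
  x = 8: [0↦3, 1↦0, 2↦3, 3↦1, 4↦5, 5↦4, 6↦9, 7↦9, 8↦4, 9↦5, 10↦1]  zeros at y ∈ {1}
  x = 9: [0↦1, 1↦8, 2↦3, 3↦8, 4↦1, 5↦4, 6↦6, 7↦7, 8↦7, 9↦6, 10↦4]  zeros at y ∈ ∅
  x = 10: [0↦5, 1↦2, 2↦2, 3↦5, 4↦0, 5↦9, 6↦10, 7↦3, 8↦10, 9↦9, 10↦0]  zeros at y ∈ {4, 10}
Collecting zeros: affine points = {(1, 0), (4, 5), (4, 9), (5, 6), (5, 10), (7, 3), (7, 9), (8, 1), (10, 4), (10, 10)}.
Total count |C(F_11)_aff| = 10.


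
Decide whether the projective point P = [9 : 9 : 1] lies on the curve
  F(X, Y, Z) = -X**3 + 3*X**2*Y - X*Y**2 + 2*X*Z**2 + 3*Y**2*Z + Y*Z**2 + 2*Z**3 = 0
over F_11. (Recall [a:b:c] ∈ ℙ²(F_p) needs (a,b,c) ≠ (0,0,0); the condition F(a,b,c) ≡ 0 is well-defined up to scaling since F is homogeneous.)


F(9,9,1) ≡ 0 (mod 11); P is on the curve.

Evaluate F(9, 9, 1) term-by-term (mod 11).
  -X**3 ↦ -1·729·1·1 = -729
  3*X**2*Y ↦ 3·81·9·1 = 2187
  -X*Y**2 ↦ -1·9·81·1 = -729
  2*X*Z**2 ↦ 2·9·1·1 = 18
  3*Y**2*Z ↦ 3·1·81·1 = 243
  Y*Z**2 ↦ 1·1·9·1 = 9
  2*Z**3 ↦ 2·1·1·1 = 2
Sum: F(9, 9, 1) = (-729) + (2187) + (-729) + (18) + (243) + (9) + (2) = 1001.
Reducing mod 11: 1001 ≡ 0 (mod 11).
Since F(a, b, c) ≡ 0 (mod 11), P lies on the curve.


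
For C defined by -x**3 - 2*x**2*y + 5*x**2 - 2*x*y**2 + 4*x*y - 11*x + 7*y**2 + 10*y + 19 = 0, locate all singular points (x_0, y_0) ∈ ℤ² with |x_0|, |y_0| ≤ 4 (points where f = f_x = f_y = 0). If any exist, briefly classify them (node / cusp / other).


Singular points: {(3, -2)}; classification: cusp.

Compute partial derivatives:
  f_x = -3*x**2 - 4*x*y + 10*x - 2*y**2 + 4*y - 11.
  f_y = -2*x**2 - 4*x*y + 4*x + 14*y + 10.
Scan x_0 ∈ {−4, ..., 4}. For each x_0, f_y(x_0, y) is a polynomial in y; find its integer roots y ∈ {−4, ..., 4}, then test f_x and f at those candidates.
  x = -4: f_y(-4, y) = 30*y - 38; no integer root y with |y| ≤ 4.
  x = -3: f_y(-3, y) = 26*y - 20; no integer root y with |y| ≤ 4.
  x = -2: f_y(-2, y) = 22*y - 6; no integer root y with |y| ≤ 4.
  x = -1: f_y(-1, y) = 18*y + 4; no integer root y with |y| ≤ 4.
  x = 0: f_y(0, y) = 14*y + 10; no integer root y with |y| ≤ 4.
  x = 1: f_y(1, y) = 10*y + 12; no integer root y with |y| ≤ 4.
  x = 2: f_y(2, y) = 6*y + 10; no integer root y with |y| ≤ 4.
  x = 3: f_y(3, y) = 2*y + 4; vanishes at y ∈ {-2}. (3, -2): f_x = 0, f = 0 — SINGULAR.
  x = 4: f_y(4, y) = -2*y - 6; vanishes at y ∈ {-3}. (4, -3): f_x = -1 ≠ 0.
Only singular point on the grid: (3, -2).
Classify: substitute x = 3 + u, y = -2 + v and expand: f = -u**3 - 2*u**2*v - 2*u*v**2 + v**2.
No constant or linear terms (consistent with a singular point). Quadratic part: v**2. Cubic part: -u**3 - 2*u**2*v - 2*u*v**2.
The quadratic part v**2 is a perfect square, so there is a single (double) tangent line v = 0, i.e. y = -2. Restricting the cubic part to that line (v = 0) leaves -u**3 ≠ 0, so f is not divisible by v and the branch is v² ≈ u**3 to lowest order — this is a cusp.
Classification: cusp.


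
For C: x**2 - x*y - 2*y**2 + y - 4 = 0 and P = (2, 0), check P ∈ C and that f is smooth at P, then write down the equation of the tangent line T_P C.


Tangent line at P: 4*x - y - 8 = 0.

Step 1: f(2, 0) = 0, so P lies on C.
Step 2: partial derivatives
  f_x(x, y) = 2*x - y, f_y(x, y) = -x - 4*y + 1.
  f_x(P) = 4, f_y(P) = -1 (gradient nonzero, so P is smooth).
Step 3: tangent line at P: 4·(x − 2) + -1·(y − 0) = 0.
Expanding: 4*x - y - 8 = 0.


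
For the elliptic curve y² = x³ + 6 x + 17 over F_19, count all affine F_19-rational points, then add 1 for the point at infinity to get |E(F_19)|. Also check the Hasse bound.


Affine points = {(0, 6), (0, 13), (1, 9), (1, 10), (3, 9), (3, 10), (5, 1), (5, 18), (8, 8), (8, 11), (15, 9), (15, 10), (17, 4), (17, 15)}; affine count = 14; |E(F_19)| = 15.

Discriminant check: Δ ∝ 4a³ + 27b² = 4·6³ + 27·17² = 4·216 + 27·289 ≡ 3 (mod 19). Nonzero ⇒ E is nonsingular.
For each x ∈ F_19, compute rhs = x³ + 6·x + 17 mod 19, then count y ∈ F_19 with y² ≡ rhs.
  x = 0: rhs = 17, matching y values: 6, 13 (2 points).
  x = 1: rhs = 5, matching y values: 9, 10 (2 points).
  x = 2: rhs = 18, matching y values: none (0 points).
  x = 3: rhs = 5, matching y values: 9, 10 (2 points).
  x = 4: rhs = 10, matching y values: none (0 points).
  x = 5: rhs = 1, matching y values: 1, 18 (2 points).
  x = 6: rhs = 3, matching y values: none (0 points).
  x = 7: rhs = 3, matching y values: none (0 points).
  x = 8: rhs = 7, matching y values: 8, 11 (2 points).
  x = 9: rhs = 2, matching y values: none (0 points).
  x = 10: rhs = 13, matching y values: none (0 points).
  x = 11: rhs = 8, matching y values: none (0 points).
  x = 12: rhs = 12, matching y values: none (0 points).
  x = 13: rhs = 12, matching y values: none (0 points).
  x = 14: rhs = 14, matching y values: none (0 points).
  x = 15: rhs = 5, matching y values: 9, 10 (2 points).
  x = 16: rhs = 10, matching y values: none (0 points).
  x = 17: rhs = 16, matching y values: 4, 15 (2 points).
  x = 18: rhs = 10, matching y values: none (0 points).
Total affine count: 14.
Full point count |E(F_19)| = 14 + 1 = 15.
Hasse bound: |15 − (19+1)| = |-5| = 5 ≤ 2√19 ≈ 8.7178 ✓.


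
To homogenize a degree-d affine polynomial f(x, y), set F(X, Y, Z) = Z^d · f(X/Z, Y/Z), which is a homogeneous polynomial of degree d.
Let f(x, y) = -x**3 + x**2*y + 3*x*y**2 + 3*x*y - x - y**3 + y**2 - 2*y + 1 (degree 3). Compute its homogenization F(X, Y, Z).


F(X, Y, Z) = -X**3 + X**2*Y + 3*X*Y**2 + 3*X*Y*Z - X*Z**2 - Y**3 + Y**2*Z - 2*Y*Z**2 + Z**3

deg(f) = 3.
Substitute x = X/Z, y = Y/Z into f, then multiply by Z^3.
  monomial -1·x^3·y^0 ↦ -1·X^3·Y^0·Z^0.
  monomial 1·x^2·y^1 ↦ 1·X^2·Y^1·Z^0.
  monomial 3·x^1·y^2 ↦ 3·X^1·Y^2·Z^0.
  monomial 3·x^1·y^1 ↦ 3·X^1·Y^1·Z^1.
  monomial -1·x^1·y^0 ↦ -1·X^1·Y^0·Z^2.
  monomial -1·x^0·y^3 ↦ -1·X^0·Y^3·Z^0.
  monomial 1·x^0·y^2 ↦ 1·X^0·Y^2·Z^1.
  monomial -2·x^0·y^1 ↦ -2·X^0·Y^1·Z^2.
  monomial 1·x^0·y^0 ↦ 1·X^0·Y^0·Z^3.
Collecting: F(X, Y, Z) = -X**3 + X**2*Y + 3*X*Y**2 + 3*X*Y*Z - X*Z**2 - Y**3 + Y**2*Z - 2*Y*Z**2 + Z**3.


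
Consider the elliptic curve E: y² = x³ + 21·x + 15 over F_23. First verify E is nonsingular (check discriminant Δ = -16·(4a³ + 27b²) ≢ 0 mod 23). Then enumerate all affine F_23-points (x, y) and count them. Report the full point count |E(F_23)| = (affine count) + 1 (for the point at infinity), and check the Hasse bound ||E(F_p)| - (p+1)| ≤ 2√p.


Affine points = {(3, 6), (3, 17), (4, 5), (4, 18), (6, 9), (6, 14), (9, 6), (9, 17), (10, 11), (10, 12), (11, 6), (11, 17), (13, 1), (13, 22), (15, 5), (15, 18), (16, 10), (16, 13), (17, 8), (17, 15), (22, 4), (22, 19)}; affine count = 22; |E(F_23)| = 23.

Discriminant check: Δ ∝ 4a³ + 27b² = 4·21³ + 27·15² = 4·9261 + 27·225 ≡ 17 (mod 23). Nonzero ⇒ E is nonsingular.
For each x ∈ F_23, compute rhs = x³ + 21·x + 15 mod 23, then count y ∈ F_23 with y² ≡ rhs.
  x = 0: rhs = 15, matching y values: none (0 points).
  x = 1: rhs = 14, matching y values: none (0 points).
  x = 2: rhs = 19, matching y values: none (0 points).
  x = 3: rhs = 13, matching y values: 6, 17 (2 points).
  x = 4: rhs = 2, matching y values: 5, 18 (2 points).
  x = 5: rhs = 15, matching y values: none (0 points).
  x = 6: rhs = 12, matching y values: 9, 14 (2 points).
  x = 7: rhs = 22, matching y values: none (0 points).
  x = 8: rhs = 5, matching y values: none (0 points).
  x = 9: rhs = 13, matching y values: 6, 17 (2 points).
  x = 10: rhs = 6, matching y values: 11, 12 (2 points).
  x = 11: rhs = 13, matching y values: 6, 17 (2 points).
  x = 12: rhs = 17, matching y values: none (0 points).
  x = 13: rhs = 1, matching y values: 1, 22 (2 points).
  x = 14: rhs = 17, matching y values: none (0 points).
  x = 15: rhs = 2, matching y values: 5, 18 (2 points).
  x = 16: rhs = 8, matching y values: 10, 13 (2 points).
  x = 17: rhs = 18, matching y values: 8, 15 (2 points).
  x = 18: rhs = 15, matching y values: none (0 points).
  x = 19: rhs = 5, matching y values: none (0 points).
  x = 20: rhs = 17, matching y values: none (0 points).
  x = 21: rhs = 11, matching y values: none (0 points).
  x = 22: rhs = 16, matching y values: 4, 19 (2 points).
Total affine count: 22.
Full point count |E(F_23)| = 22 + 1 = 23.
Hasse bound: |23 − (23+1)| = |-1| = 1 ≤ 2√23 ≈ 9.5917 ✓.


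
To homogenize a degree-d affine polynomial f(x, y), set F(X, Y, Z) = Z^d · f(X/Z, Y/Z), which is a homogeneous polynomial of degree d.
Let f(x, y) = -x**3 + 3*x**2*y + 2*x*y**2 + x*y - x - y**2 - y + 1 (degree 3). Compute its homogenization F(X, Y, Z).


F(X, Y, Z) = -X**3 + 3*X**2*Y + 2*X*Y**2 + X*Y*Z - X*Z**2 - Y**2*Z - Y*Z**2 + Z**3

deg(f) = 3.
Substitute x = X/Z, y = Y/Z into f, then multiply by Z^3.
  monomial -1·x^3·y^0 ↦ -1·X^3·Y^0·Z^0.
  monomial 3·x^2·y^1 ↦ 3·X^2·Y^1·Z^0.
  monomial 2·x^1·y^2 ↦ 2·X^1·Y^2·Z^0.
  monomial 1·x^1·y^1 ↦ 1·X^1·Y^1·Z^1.
  monomial -1·x^1·y^0 ↦ -1·X^1·Y^0·Z^2.
  monomial -1·x^0·y^2 ↦ -1·X^0·Y^2·Z^1.
  monomial -1·x^0·y^1 ↦ -1·X^0·Y^1·Z^2.
  monomial 1·x^0·y^0 ↦ 1·X^0·Y^0·Z^3.
Collecting: F(X, Y, Z) = -X**3 + 3*X**2*Y + 2*X*Y**2 + X*Y*Z - X*Z**2 - Y**2*Z - Y*Z**2 + Z**3.


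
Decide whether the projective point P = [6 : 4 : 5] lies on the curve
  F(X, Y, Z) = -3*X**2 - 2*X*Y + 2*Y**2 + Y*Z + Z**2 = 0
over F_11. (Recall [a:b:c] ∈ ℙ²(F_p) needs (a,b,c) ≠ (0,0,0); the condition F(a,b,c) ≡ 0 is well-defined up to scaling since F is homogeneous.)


F(6,4,5) ≡ 9 (mod 11); P is NOT on the curve.

Evaluate F(6, 4, 5) term-by-term (mod 11).
  -3*X**2 ↦ -3·36·1·1 = -108
  -2*X*Y ↦ -2·6·4·1 = -48
  2*Y**2 ↦ 2·1·16·1 = 32
  Y*Z ↦ 1·1·4·5 = 20
  Z**2 ↦ 1·1·1·25 = 25
Sum: F(6, 4, 5) = (-108) + (-48) + (32) + (20) + (25) = -79.
Reducing mod 11: -79 ≡ 9 (mod 11).
Since F(a, b, c) ≡ 9 ≠ 0 (mod 11), P does NOT lie on the curve.


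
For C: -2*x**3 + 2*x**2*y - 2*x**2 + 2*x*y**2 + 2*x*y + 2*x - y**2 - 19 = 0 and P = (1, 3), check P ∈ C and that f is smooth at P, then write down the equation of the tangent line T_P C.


Tangent line at P: 28*x + 10*y - 58 = 0.

Step 1: f(1, 3) = 0, so P lies on C.
Step 2: partial derivatives
  f_x(x, y) = -6*x**2 + 4*x*y - 4*x + 2*y**2 + 2*y + 2, f_y(x, y) = 2*x**2 + 4*x*y + 2*x - 2*y.
  f_x(P) = 28, f_y(P) = 10 (gradient nonzero, so P is smooth).
Step 3: tangent line at P: 28·(x − 1) + 10·(y − 3) = 0.
Expanding: 28*x + 10*y - 58 = 0.


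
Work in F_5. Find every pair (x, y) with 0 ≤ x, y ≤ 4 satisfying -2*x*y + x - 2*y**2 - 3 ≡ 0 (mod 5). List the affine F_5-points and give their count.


Affine F_5-points: {(0, 1), (0, 4), (3, 0), (3, 2)}; count = 4.

For each of the 25 pairs (x, y) ∈ F_5², evaluate f(x, y) mod 5. Record the zeros.
  x = 0: [0↦2, 1↦0, 2↦4, 3↦4, 4↦0]  zeros at y ∈ {1, 4}
  x = 1: [0↦3, 1↦4, 2↦1, 3↦4, 4↦3]  zeros at y ∈ ∅
  x = 2: [0↦4, 1↦3, 2↦3, 3↦4, 4↦1]  zeros at y ∈ ∅
  x = 3: [0↦0, 1↦2, 2↦0, 3↦4, 4↦4]  zeros at y ∈ {0, 2}
  x = 4: [0↦1, 1↦1, 2↦2, 3↦4, 4↦2]  zeros at y ∈ ∅
Collecting zeros: affine points = {(0, 1), (0, 4), (3, 0), (3, 2)}.
Total count |C(F_5)_aff| = 4.


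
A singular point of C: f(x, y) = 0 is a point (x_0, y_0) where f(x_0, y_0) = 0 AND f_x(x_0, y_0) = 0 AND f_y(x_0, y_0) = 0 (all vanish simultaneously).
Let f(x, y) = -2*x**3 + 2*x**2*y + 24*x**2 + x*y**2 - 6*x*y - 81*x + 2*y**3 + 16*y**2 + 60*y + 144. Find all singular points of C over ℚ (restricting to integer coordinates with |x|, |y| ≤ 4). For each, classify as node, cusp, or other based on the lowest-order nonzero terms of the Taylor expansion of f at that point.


Singular points: {(3, -3)}; classification: cusp.

Compute partial derivatives:
  f_x = -6*x**2 + 4*x*y + 48*x + y**2 - 6*y - 81.
  f_y = 2*x**2 + 2*x*y - 6*x + 6*y**2 + 32*y + 60.
Scan x_0 ∈ {−4, ..., 4}. For each x_0, f_y(x_0, y) is a polynomial in y; find its integer roots y ∈ {−4, ..., 4}, then test f_x and f at those candidates.
  x = -4: f_y(-4, y) = 6*y**2 + 24*y + 116; no integer root y with |y| ≤ 4.
  x = -3: f_y(-3, y) = 6*y**2 + 26*y + 96; no integer root y with |y| ≤ 4.
  x = -2: f_y(-2, y) = 6*y**2 + 28*y + 80; no integer root y with |y| ≤ 4.
  x = -1: f_y(-1, y) = 6*y**2 + 30*y + 68; no integer root y with |y| ≤ 4.
  x = 0: f_y(0, y) = 6*y**2 + 32*y + 60; no integer root y with |y| ≤ 4.
  x = 1: f_y(1, y) = 6*y**2 + 34*y + 56; no integer root y with |y| ≤ 4.
  x = 2: f_y(2, y) = 6*y**2 + 36*y + 56; no integer root y with |y| ≤ 4.
  x = 3: f_y(3, y) = 6*y**2 + 38*y + 60; vanishes at y ∈ {-3}. (3, -3): f_x = 0, f = 0 — SINGULAR.
  x = 4: f_y(4, y) = 6*y**2 + 40*y + 68; no integer root y with |y| ≤ 4.
Only singular point on the grid: (3, -3).
Classify: substitute x = 3 + u, y = -3 + v and expand: f = -2*u**3 + 2*u**2*v + u*v**2 + 2*v**3 + v**2.
No constant or linear terms (consistent with a singular point). Quadratic part: v**2. Cubic part: -2*u**3 + 2*u**2*v + u*v**2 + 2*v**3.
The quadratic part v**2 is a perfect square, so there is a single (double) tangent line v = 0, i.e. y = -3. Restricting the cubic part to that line (v = 0) leaves -2*u**3 ≠ 0, so f is not divisible by v and the branch is v² ≈ 2*u**3 to lowest order — this is a cusp.
Classification: cusp.


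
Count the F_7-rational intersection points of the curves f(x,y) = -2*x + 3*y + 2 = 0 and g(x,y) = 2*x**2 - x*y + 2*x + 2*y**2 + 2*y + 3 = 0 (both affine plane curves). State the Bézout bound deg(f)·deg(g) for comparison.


Common zeros: {(1, 0), (5, 5)}; count = 2; Bézout bound = 2.

deg(f) = 1, deg(g) = 2, so Bézout bound = 2.
Scan x ∈ F_7. For each x, list the y ∈ F_7 with f(x, y) ≡ 0 and those with g(x, y) ≡ 0 (mod 7); the common zeros in that column are the intersection.
  x = 0: f ≡ 0 at y ∈ {4}; g ≡ 0 at y ∈ {1, 5}; common: ∅.
  x = 1: f ≡ 0 at y ∈ {0}; g ≡ 0 at y ∈ {0, 3}; common: {0}.
  x = 2: f ≡ 0 at y ∈ {3}; g ≡ 0 at y ∈ ∅; common: ∅.
  x = 3: f ≡ 0 at y ∈ {6}; g ≡ 0 at y ∈ {1, 3}; common: ∅.
  x = 4: f ≡ 0 at y ∈ {2}; g ≡ 0 at y ∈ ∅; common: ∅.
  x = 5: f ≡ 0 at y ∈ {5}; g ≡ 0 at y ∈ {0, 5}; common: {5}.
  x = 6: f ≡ 0 at y ∈ {1}; g ≡ 0 at y ∈ ∅; common: ∅.
Collecting: common zeros = {(1, 0), (5, 5)}, so the count is 2.
Comparison with the Bézout bound: 2 ≤ 2 = deg(f)·deg(g), as expected for curves with no common component (the bound is attained).


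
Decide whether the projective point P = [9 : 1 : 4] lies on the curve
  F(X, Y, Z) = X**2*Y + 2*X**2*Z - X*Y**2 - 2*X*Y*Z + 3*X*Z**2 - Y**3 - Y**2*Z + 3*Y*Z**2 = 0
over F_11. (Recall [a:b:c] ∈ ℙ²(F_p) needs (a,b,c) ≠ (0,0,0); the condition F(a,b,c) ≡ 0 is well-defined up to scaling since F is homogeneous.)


F(9,1,4) ≡ 1 (mod 11); P is NOT on the curve.

Evaluate F(9, 1, 4) term-by-term (mod 11).
  X**2*Y ↦ 1·81·1·1 = 81
  2*X**2*Z ↦ 2·81·1·4 = 648
  -X*Y**2 ↦ -1·9·1·1 = -9
  -2*X*Y*Z ↦ -2·9·1·4 = -72
  3*X*Z**2 ↦ 3·9·1·16 = 432
  -Y**3 ↦ -1·1·1·1 = -1
  -Y**2*Z ↦ -1·1·1·4 = -4
  3*Y*Z**2 ↦ 3·1·1·16 = 48
Sum: F(9, 1, 4) = (81) + (648) + (-9) + (-72) + (432) + (-1) + (-4) + (48) = 1123.
Reducing mod 11: 1123 ≡ 1 (mod 11).
Since F(a, b, c) ≡ 1 ≠ 0 (mod 11), P does NOT lie on the curve.


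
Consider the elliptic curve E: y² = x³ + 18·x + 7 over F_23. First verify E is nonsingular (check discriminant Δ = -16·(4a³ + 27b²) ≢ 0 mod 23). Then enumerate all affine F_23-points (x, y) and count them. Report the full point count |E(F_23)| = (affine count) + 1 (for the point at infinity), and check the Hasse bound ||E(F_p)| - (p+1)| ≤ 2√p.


Affine points = {(1, 7), (1, 16), (6, 3), (6, 20), (7, 4), (7, 19), (9, 1), (9, 22), (11, 8), (11, 15), (13, 0), (14, 6), (14, 17), (15, 8), (15, 15), (19, 3), (19, 20), (20, 8), (20, 15), (21, 3), (21, 20)}; affine count = 21; |E(F_23)| = 22.

Discriminant check: Δ ∝ 4a³ + 27b² = 4·18³ + 27·7² = 4·5832 + 27·49 ≡ 18 (mod 23). Nonzero ⇒ E is nonsingular.
For each x ∈ F_23, compute rhs = x³ + 18·x + 7 mod 23, then count y ∈ F_23 with y² ≡ rhs.
  x = 0: rhs = 7, matching y values: none (0 points).
  x = 1: rhs = 3, matching y values: 7, 16 (2 points).
  x = 2: rhs = 5, matching y values: none (0 points).
  x = 3: rhs = 19, matching y values: none (0 points).
  x = 4: rhs = 5, matching y values: none (0 points).
  x = 5: rhs = 15, matching y values: none (0 points).
  x = 6: rhs = 9, matching y values: 3, 20 (2 points).
  x = 7: rhs = 16, matching y values: 4, 19 (2 points).
  x = 8: rhs = 19, matching y values: none (0 points).
  x = 9: rhs = 1, matching y values: 1, 22 (2 points).
  x = 10: rhs = 14, matching y values: none (0 points).
  x = 11: rhs = 18, matching y values: 8, 15 (2 points).
  x = 12: rhs = 19, matching y values: none (0 points).
  x = 13: rhs = 0, matching y values: 0 (1 points).
  x = 14: rhs = 13, matching y values: 6, 17 (2 points).
  x = 15: rhs = 18, matching y values: 8, 15 (2 points).
  x = 16: rhs = 21, matching y values: none (0 points).
  x = 17: rhs = 5, matching y values: none (0 points).
  x = 18: rhs = 22, matching y values: none (0 points).
  x = 19: rhs = 9, matching y values: 3, 20 (2 points).
  x = 20: rhs = 18, matching y values: 8, 15 (2 points).
  x = 21: rhs = 9, matching y values: 3, 20 (2 points).
  x = 22: rhs = 11, matching y values: none (0 points).
Total affine count: 21.
Full point count |E(F_23)| = 21 + 1 = 22.
Hasse bound: |22 − (23+1)| = |-2| = 2 ≤ 2√23 ≈ 9.5917 ✓.


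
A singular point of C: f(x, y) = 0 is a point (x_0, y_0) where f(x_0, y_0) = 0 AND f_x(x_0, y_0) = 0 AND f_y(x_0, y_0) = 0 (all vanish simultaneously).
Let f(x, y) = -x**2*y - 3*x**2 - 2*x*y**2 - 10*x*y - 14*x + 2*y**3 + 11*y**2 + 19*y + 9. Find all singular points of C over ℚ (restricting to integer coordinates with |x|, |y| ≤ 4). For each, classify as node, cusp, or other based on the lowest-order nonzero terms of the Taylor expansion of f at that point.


Singular points: {(-1, -2)}; classification: node.

Compute partial derivatives:
  f_x = -2*x*y - 6*x - 2*y**2 - 10*y - 14.
  f_y = -x**2 - 4*x*y - 10*x + 6*y**2 + 22*y + 19.
Scan x_0 ∈ {−4, ..., 4}. For each x_0, f_y(x_0, y) is a polynomial in y; find its integer roots y ∈ {−4, ..., 4}, then test f_x and f at those candidates.
  x = -4: f_y(-4, y) = 6*y**2 + 38*y + 43; no integer root y with |y| ≤ 4.
  x = -3: f_y(-3, y) = 6*y**2 + 34*y + 40; vanishes at y ∈ {-4}. (-3, -4): f_x = -12 ≠ 0.
  x = -2: f_y(-2, y) = 6*y**2 + 30*y + 35; no integer root y with |y| ≤ 4.
  x = -1: f_y(-1, y) = 6*y**2 + 26*y + 28; vanishes at y ∈ {-2}. (-1, -2): f_x = 0, f = 0 — SINGULAR.
  x = 0: f_y(0, y) = 6*y**2 + 22*y + 19; no integer root y with |y| ≤ 4.
  x = 1: f_y(1, y) = 6*y**2 + 18*y + 8; no integer root y with |y| ≤ 4.
  x = 2: f_y(2, y) = 6*y**2 + 14*y - 5; no integer root y with |y| ≤ 4.
  x = 3: f_y(3, y) = 6*y**2 + 10*y - 20; no integer root y with |y| ≤ 4.
  x = 4: f_y(4, y) = 6*y**2 + 6*y - 37; no integer root y with |y| ≤ 4.
Only singular point on the grid: (-1, -2).
Classify: substitute x = -1 + u, y = -2 + v and expand: f = -u**2*v - u**2 - 2*u*v**2 + 2*v**3 + v**2.
No constant or linear terms (consistent with a singular point). Quadratic part: -u**2 + v**2. Cubic part: -u**2*v - 2*u*v**2 + 2*v**3.
The quadratic part v**2 - u**2 = (v − u)(v + u) splits into two distinct linear factors, so there are two distinct tangent lines y − -2 = ±(x − -1) — this is a node (ordinary double point).
Classification: node.


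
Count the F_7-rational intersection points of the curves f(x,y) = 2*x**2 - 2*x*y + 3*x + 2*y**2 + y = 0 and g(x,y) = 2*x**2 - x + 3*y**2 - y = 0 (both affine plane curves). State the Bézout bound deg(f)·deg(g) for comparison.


Common zeros: {(0, 0)}; count = 1; Bézout bound = 4.

deg(f) = 2, deg(g) = 2, so Bézout bound = 4.
Scan x ∈ F_7. For each x, list the y ∈ F_7 with f(x, y) ≡ 0 and those with g(x, y) ≡ 0 (mod 7); the common zeros in that column are the intersection.
  x = 0: f ≡ 0 at y ∈ {0, 3}; g ≡ 0 at y ∈ {0, 5}; common: {0}.
  x = 1: f ≡ 0 at y ∈ ∅; g ≡ 0 at y ∈ ∅; common: ∅.
  x = 2: f ≡ 0 at y ∈ {0, 5}; g ≡ 0 at y ∈ ∅; common: ∅.
  x = 3: f ≡ 0 at y ∈ ∅; g ≡ 0 at y ∈ ∅; common: ∅.
  x = 4: f ≡ 0 at y ∈ ∅; g ≡ 0 at y ∈ {0, 5}; common: ∅.
  x = 5: f ≡ 0 at y ∈ {3, 5}; g ≡ 0 at y ∈ {6}; common: ∅.
  x = 6: f ≡ 0 at y ∈ ∅; g ≡ 0 at y ∈ {6}; common: ∅.
Collecting: common zeros = {(0, 0)}, so the count is 1.
Comparison with the Bézout bound: 1 ≤ 4 = deg(f)·deg(g), as expected for curves with no common component (the affine F_7-count falls short of the bound because intersections may lie at infinity, over extension fields, or carry multiplicity).


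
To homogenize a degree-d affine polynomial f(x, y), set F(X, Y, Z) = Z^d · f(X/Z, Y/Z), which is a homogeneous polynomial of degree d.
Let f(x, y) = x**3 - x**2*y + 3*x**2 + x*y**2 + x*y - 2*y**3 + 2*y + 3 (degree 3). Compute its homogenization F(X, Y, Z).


F(X, Y, Z) = X**3 - X**2*Y + 3*X**2*Z + X*Y**2 + X*Y*Z - 2*Y**3 + 2*Y*Z**2 + 3*Z**3

deg(f) = 3.
Substitute x = X/Z, y = Y/Z into f, then multiply by Z^3.
  monomial 1·x^3·y^0 ↦ 1·X^3·Y^0·Z^0.
  monomial -1·x^2·y^1 ↦ -1·X^2·Y^1·Z^0.
  monomial 3·x^2·y^0 ↦ 3·X^2·Y^0·Z^1.
  monomial 1·x^1·y^2 ↦ 1·X^1·Y^2·Z^0.
  monomial 1·x^1·y^1 ↦ 1·X^1·Y^1·Z^1.
  monomial -2·x^0·y^3 ↦ -2·X^0·Y^3·Z^0.
  monomial 2·x^0·y^1 ↦ 2·X^0·Y^1·Z^2.
  monomial 3·x^0·y^0 ↦ 3·X^0·Y^0·Z^3.
Collecting: F(X, Y, Z) = X**3 - X**2*Y + 3*X**2*Z + X*Y**2 + X*Y*Z - 2*Y**3 + 2*Y*Z**2 + 3*Z**3.


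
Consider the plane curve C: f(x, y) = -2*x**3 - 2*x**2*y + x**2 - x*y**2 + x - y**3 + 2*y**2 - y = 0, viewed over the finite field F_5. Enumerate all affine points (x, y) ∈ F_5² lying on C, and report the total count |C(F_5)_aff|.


Affine F_5-points: {(0, 0), (0, 1), (1, 0), (1, 2), (1, 4), (2, 0), (2, 1), (2, 4), (3, 3), (4, 2)}; count = 10.

For each of the 25 pairs (x, y) ∈ F_5², evaluate f(x, y) mod 5. Record the zeros.
  x = 0: [0↦0, 1↦0, 2↦3, 3↦3, 4↦4]  zeros at y ∈ {0, 1}
  x = 1: [0↦0, 1↦2, 2↦0, 3↦3, 4↦0]  zeros at y ∈ {0, 2, 4}
  x = 2: [0↦0, 1↦0, 2↦4, 3↦1, 4↦0]  zeros at y ∈ {0, 1, 4}
  x = 3: [0↦3, 1↦2, 2↦3, 3↦0, 4↦2]  zeros at y ∈ {3}
  x = 4: [0↦2, 1↦1, 2↦0, 3↦3, 4↦4]  zeros at y ∈ {2}
Collecting zeros: affine points = {(0, 0), (0, 1), (1, 0), (1, 2), (1, 4), (2, 0), (2, 1), (2, 4), (3, 3), (4, 2)}.
Total count |C(F_5)_aff| = 10.


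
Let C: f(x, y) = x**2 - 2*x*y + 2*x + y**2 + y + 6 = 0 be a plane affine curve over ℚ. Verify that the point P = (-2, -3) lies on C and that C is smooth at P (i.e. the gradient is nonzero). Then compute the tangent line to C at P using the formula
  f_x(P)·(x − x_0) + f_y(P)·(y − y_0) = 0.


Tangent line at P: 4*x - y + 5 = 0.

Step 1: f(-2, -3) = 0, so P lies on C.
Step 2: partial derivatives
  f_x(x, y) = 2*x - 2*y + 2, f_y(x, y) = -2*x + 2*y + 1.
  f_x(P) = 4, f_y(P) = -1 (gradient nonzero, so P is smooth).
Step 3: tangent line at P: 4·(x − -2) + -1·(y − -3) = 0.
Expanding: 4*x - y + 5 = 0.


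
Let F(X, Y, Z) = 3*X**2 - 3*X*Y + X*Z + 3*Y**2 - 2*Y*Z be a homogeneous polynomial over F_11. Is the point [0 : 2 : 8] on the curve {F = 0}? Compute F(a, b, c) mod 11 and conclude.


F(0,2,8) ≡ 2 (mod 11); P is NOT on the curve.

Evaluate F(0, 2, 8) term-by-term (mod 11).
  3*X**2 ↦ 3·0·1·1 = 0
  -3*X*Y ↦ -3·0·2·1 = 0
  X*Z ↦ 1·0·1·8 = 0
  3*Y**2 ↦ 3·1·4·1 = 12
  -2*Y*Z ↦ -2·1·2·8 = -32
Sum: F(0, 2, 8) = (0) + (0) + (0) + (12) + (-32) = -20.
Reducing mod 11: -20 ≡ 2 (mod 11).
Since F(a, b, c) ≡ 2 ≠ 0 (mod 11), P does NOT lie on the curve.
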